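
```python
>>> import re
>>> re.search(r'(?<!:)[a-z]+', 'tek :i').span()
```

The negative lookaround is zero-width — it rules out positions where the adjacent text would match, without consuming anything.
The match spans [0:3] → 'tek'.

(0, 3)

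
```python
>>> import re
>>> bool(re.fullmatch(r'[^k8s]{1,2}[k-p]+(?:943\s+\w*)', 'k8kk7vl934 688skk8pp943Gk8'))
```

False

This matches 1 to 2 of any character except [k8s]; then one or more of a character in [k-p]; then the literal '943', then one or more of whitespace, then zero or more of a word character (non-capturing group).
`fullmatch` succeeds only if the pattern covers the string from start to end.
Here the pattern can't cover the whole string, so the call returns None, and `bool(None)` is False.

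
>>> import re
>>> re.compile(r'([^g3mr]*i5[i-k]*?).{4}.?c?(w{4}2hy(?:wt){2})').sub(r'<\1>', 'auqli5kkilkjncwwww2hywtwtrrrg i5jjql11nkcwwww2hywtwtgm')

'<auqli5kk>rrrg i5jjql11nkcwwww2hywtwtgm'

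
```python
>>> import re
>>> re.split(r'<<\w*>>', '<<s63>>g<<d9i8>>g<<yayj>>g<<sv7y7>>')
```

Matches to split on: at [0:7] → '<<s63>>'; at [8:16] → '<<d9i8>>'; at [17:25] → '<<yayj>>'; at [26:35] → '<<sv7y7>>'.
`split` removes every match and returns the 5 fragments in between.

['', 'g', 'g', 'g', '']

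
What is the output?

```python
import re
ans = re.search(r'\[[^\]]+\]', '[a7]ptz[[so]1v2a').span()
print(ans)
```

(0, 4)

`re.search` scans for the first position where the pattern succeeds.
The match spans [0:4] → '[a7]'.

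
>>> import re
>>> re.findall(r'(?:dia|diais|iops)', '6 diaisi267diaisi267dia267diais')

Alternation isn't longest-match — the leftmost alternative that fits at this position is chosen.
Scanning left to right: at [2:5] → 'dia'; at [11:14] → 'dia'; at [20:23] → 'dia'; at [26:29] → 'dia'.
Since nothing is captured, `findall` lists the 4 matched substrings directly.

['dia', 'dia', 'dia', 'dia']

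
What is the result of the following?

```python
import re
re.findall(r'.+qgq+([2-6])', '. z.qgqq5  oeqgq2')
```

['2']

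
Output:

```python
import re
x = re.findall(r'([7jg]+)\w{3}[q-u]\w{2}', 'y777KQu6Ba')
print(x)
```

Pattern: one or more of one of [7jg] (captured); then exactly 3 of a word character, then a character in [q-u], then exactly 2 of a word character.
Scanning left to right: at [1:9] match '777KQu6B', group 1 = '77'.
One capturing group, so `findall` returns just the captured substring from the one match — 1 in all.

['77']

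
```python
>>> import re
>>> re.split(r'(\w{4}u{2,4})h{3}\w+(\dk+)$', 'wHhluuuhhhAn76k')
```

['', 'wHhluuu', '6k', '']

Pattern: exactly 4 of a word character, then 2 to 4 of the literal 'u' (captured); then exactly 3 of a literal 'h', then one or more of a word character; then a digit, then one or more of the literal 'k' (captured); then anchored at the end.
Matches to split on: at [0:15] → 'wHhluuuhhhAn76k'.
`re.split` interleaves the captured-group text with the surrounding fragments.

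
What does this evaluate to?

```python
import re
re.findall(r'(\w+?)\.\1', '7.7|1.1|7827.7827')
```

The backreference `\1` re-matches whatever the first group consumed, character for character.
With a single group, `findall` returns only what that group captured — 3 items.

['7', '1', '7827']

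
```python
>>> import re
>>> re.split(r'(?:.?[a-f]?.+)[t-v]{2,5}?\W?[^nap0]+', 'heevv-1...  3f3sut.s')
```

The pattern matches optionally any character, then optionally a character in [a-f], then one or more of any character (non-capturing group); then 2 to 5 of a character in [t-v] (lazy), then optionally a non-word character, then one or more of any character except [nap0].
Matches to split on: at [0:20] → 'heevv-1...  3f3sut.s'.
`split` removes every match and returns the 2 fragments in between.

['', '']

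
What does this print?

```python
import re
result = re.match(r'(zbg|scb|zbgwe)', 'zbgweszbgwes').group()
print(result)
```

zbg

`|` is ordered: at each position the engine commits to the first alternative that works.
`re.match` only tries the pattern at the start of the string.
The match spans [0:3] → 'zbg'.
Captured: group 1 = 'zbg'.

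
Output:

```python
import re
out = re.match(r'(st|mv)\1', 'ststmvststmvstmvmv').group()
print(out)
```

`match` is anchored at position 0; if the pattern doesn't fit there, it returns None.
The match spans [0:4] → 'stst'.

stst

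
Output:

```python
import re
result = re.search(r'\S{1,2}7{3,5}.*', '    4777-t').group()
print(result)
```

4777-t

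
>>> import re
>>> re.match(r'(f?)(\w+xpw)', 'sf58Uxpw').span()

(0, 8)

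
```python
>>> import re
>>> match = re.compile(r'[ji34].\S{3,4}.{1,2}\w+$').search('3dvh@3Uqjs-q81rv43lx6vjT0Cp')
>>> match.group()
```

'3Uqjs-q81rv43lx6vjT0Cp'

Pattern: one of [ji34], then any character; then 3 to 4 of a non-whitespace character, then 1 to 2 of any character; then one or more of a word character; then anchored at the end.
Unlike `match`, `search` isn't anchored — it looks for the pattern anywhere in the string.
The match spans [5:27] → '3Uqjs-q81rv43lx6vjT0Cp'.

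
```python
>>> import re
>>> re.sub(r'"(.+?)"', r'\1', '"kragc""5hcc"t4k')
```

'kragc5hcct4k'

Lazy quantifiers expand one character at a time until the remainder of the pattern can match.
`\1` in the replacement pulls in group 1's text for each match.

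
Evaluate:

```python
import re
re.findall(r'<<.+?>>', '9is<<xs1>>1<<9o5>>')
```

A `+?`/`*?`/`{m,n}?` starts at its minimum and grows only as far as needed for what follows to match.
With no groups in the pattern, `findall` gives back each whole match — 2 here.

['<<xs1>>', '<<9o5>>']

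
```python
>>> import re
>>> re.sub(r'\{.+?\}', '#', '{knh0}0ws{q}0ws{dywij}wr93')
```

'#0ws#0ws#wr93'

`sub` substitutes '#' at each match site.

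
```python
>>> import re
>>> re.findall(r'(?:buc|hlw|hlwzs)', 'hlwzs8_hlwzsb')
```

['hlw', 'hlw']

Branches in `(...|...)` are attempted left-to-right; the first branch that allows the whole pattern to succeed is taken.
Scanning left to right: at [0:3] → 'hlw'; at [7:10] → 'hlw'.
`findall` yields the raw match text (2 of them) because the pattern has no groups.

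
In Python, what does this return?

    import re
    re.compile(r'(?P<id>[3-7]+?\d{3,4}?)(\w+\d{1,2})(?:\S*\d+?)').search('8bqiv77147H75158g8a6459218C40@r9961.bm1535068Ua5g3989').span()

(5, 53)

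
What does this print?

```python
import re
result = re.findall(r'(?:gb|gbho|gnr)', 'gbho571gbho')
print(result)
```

Alternation tries branches left to right and keeps the first one that lets the overall match succeed at that position.
Matches: at [0:2] → 'gb'; at [7:9] → 'gb'.
No capturing groups, so `findall` returns the 2 full match strings.

['gb', 'gb']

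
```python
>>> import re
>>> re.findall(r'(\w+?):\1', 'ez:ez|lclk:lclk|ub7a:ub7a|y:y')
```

['ez', 'lclk', 'ub7a', 'y']

After group 1 captures some text, `\1` only succeeds where that same text appears again.
`findall` collects group 1 from each match (4 total).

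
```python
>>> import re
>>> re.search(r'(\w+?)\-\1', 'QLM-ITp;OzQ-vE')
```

None

The backreference `\1` re-matches whatever the first group consumed, character for character.
Here nothing in the string fits, so the call returns None.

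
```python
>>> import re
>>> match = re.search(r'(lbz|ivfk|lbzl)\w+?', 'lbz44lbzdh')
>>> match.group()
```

'lbz4'

The match spans [0:4] → 'lbz4'.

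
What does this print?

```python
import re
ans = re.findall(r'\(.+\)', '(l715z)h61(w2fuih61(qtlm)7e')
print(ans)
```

['(l715z)h61(w2fuih61(qtlm)']

Matches: at [0:25] → '(l715z)h61(w2fuih61(qtlm)'.
No capturing groups, so `findall` returns the 1 full match string.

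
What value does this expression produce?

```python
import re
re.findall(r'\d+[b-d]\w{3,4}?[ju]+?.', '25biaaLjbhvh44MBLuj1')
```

Since nothing is captured, `findall` lists the 1 matched substring directly.

['25biaaLjb']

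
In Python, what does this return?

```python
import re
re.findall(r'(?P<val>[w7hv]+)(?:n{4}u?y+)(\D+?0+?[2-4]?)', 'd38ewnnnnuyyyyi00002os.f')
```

[('w', 'i0')]

Pattern: one or more of one of [w7hv] (captured as 'val'); then exactly 4 of the literal 'n', then optionally a literal 'u', then one or more of a literal 'y' (non-capturing group); then one or more of a non-digit (lazy), then one or more of the literal '0' (lazy), then optionally a character in [2-4] (captured).
A `+?`/`*?`/`{m,n}?` starts at its minimum and grows only as far as needed for what follows to match.
Matches: at [4:16] match 'wnnnnuyyyyi0', groups = ('w', 'i0').
Multiple groups make `findall` return tuples — one 2-tuple for the one match.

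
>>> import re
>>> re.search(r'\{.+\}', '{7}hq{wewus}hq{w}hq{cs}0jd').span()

(0, 23)

The match spans [0:23] → '{7}hq{wewus}hq{w}hq{cs}'.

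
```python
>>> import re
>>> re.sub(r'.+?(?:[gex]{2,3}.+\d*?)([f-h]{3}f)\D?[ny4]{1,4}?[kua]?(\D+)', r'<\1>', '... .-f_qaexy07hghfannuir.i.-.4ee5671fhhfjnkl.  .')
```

This matches one or more of any character (lazy); then 2 to 3 of one of [gex], then one or more of any character, then zero or more of a digit (lazy) (non-capturing group); then exactly 3 of a character in [f-h], then a literal 'f' (captured); then optionally a non-digit, then 1 to 4 of one of [ny4] (lazy), then optionally one of [kua]; then one or more of a non-digit (captured).
Matches: at [0:49] → '... .-f_qaexy07hghfannuir.i.-.4ee5671fhhfjnkl.  .'.
The replacement refers to a captured group, so each match is rewritten using its own captured text.

'<fhhf>'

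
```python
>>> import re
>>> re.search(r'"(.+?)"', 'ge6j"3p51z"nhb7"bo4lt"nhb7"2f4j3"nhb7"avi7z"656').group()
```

'"3p51z"'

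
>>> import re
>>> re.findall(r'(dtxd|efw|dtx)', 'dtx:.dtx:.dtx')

['dtx', 'dtx', 'dtx']

Walking the string: at [0:3] match 'dtx', group 1 = 'dtx'; at [5:8] match 'dtx', group 1 = 'dtx'; at [10:13] match 'dtx', group 1 = 'dtx'.
Because there's exactly one group, `findall` drops the full match and keeps group 1 from each hit.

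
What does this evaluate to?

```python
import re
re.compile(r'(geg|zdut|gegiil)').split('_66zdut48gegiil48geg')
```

['_66', 'zdut', '48', 'geg', 'iil48', 'geg', '']

Alternation tries branches left to right and keeps the first one that lets the overall match succeed at that position.
Matches to split on: at [3:7] → 'zdut'; at [9:12] → 'geg'; at [17:20] → 'geg'.
Because the pattern has a capturing group, `split` also inserts each captured text between the pieces.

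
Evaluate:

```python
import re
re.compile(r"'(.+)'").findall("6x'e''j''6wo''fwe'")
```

With a single group, `findall` returns only what that group captured — 1 item.

["e''j''6wo''fwe"]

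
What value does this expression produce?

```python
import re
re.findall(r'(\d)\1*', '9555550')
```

`\1` has to match the exact text group 1 already captured.
Scanning left to right: at [0:1] match '9', group 1 = '9'; at [1:6] match '55555', group 1 = '5'; at [6:7] match '0', group 1 = '0'.
`findall` collects group 1 from each match (3 total).

['9', '5', '0']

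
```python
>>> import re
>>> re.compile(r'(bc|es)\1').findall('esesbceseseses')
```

`\1` is not a pattern — it's the concrete string captured by group 1, re-applied verbatim.
One capturing group, so `findall` returns just the captured substring from each match — 3 in all.

['es', 'es', 'es']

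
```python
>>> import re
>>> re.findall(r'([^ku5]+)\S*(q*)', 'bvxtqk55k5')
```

[('bvxtq', '')]

This matches one or more of any character except [ku5] (captured); then zero or more of a non-whitespace character; then zero or more of a literal 'q' (captured).
Matches: at [0:10] match 'bvxtqk55k5', groups = ('bvxtq', '').
2 groups means the one result is a tuple of 2 captured strings — 1 here.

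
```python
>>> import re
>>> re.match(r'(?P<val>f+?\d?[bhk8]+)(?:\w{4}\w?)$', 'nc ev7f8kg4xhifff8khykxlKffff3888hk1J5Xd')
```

Pattern: one or more of a literal 'f' (lazy), then optionally a digit, then one or more of one of [bhk8] (captured as 'val'); then exactly 4 of a word character, then optionally a word character (non-capturing group); then anchored at the end.
`re.match` only tries the pattern at the start of the string.
Here the string doesn't start with a match, so the call returns None.

None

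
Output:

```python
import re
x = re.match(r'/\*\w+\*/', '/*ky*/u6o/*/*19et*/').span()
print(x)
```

(0, 6)

`re.match` won't scan ahead — the pattern has to work from the very first character.
The match spans [0:6] → '/*ky*/'.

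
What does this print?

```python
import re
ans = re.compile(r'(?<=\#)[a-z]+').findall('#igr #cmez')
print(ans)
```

The lookaround is zero-width — it requires the adjacent text to match without consuming it, so the asserted text isn't part of the match.
With no groups in the pattern, `findall` gives back each whole match — 2 here.

['igr', 'cmez']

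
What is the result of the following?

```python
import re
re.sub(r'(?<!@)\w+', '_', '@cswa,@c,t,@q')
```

'@c_,@c,_,@q'

Because the assertion is negative and zero-width, positions next to the forbidden text are skipped.
Matches: at [2:5] → 'swa'; at [9:10] → 't'.
Each match is replaced by '_'.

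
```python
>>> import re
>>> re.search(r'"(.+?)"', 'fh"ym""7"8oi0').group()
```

A `+?`/`*?`/`{m,n}?` starts at its minimum and grows only as far as needed for what follows to match.
The match spans [2:6] → '"ym"'.

'"ym"'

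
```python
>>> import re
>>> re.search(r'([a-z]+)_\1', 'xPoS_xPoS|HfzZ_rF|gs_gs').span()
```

After group 1 captures some text, `\1` only succeeds where that same text appears again.
The match spans [18:23] → 'gs_gs'.

(18, 23)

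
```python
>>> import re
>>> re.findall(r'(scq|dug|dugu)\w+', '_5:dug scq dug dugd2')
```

Because there's exactly one group, `findall` drops the full match and keeps group 1 from the one hit.

['dug']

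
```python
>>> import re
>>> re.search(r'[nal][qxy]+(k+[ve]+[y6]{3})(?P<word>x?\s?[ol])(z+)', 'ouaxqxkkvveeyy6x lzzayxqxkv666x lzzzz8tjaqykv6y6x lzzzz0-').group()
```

Pattern: one of [nal], then one or more of one of [qxy]; then one or more of a literal 'k', then one or more of one of [ve], then exactly 3 of one of [y6] (captured); then optionally a literal 'x', then optionally whitespace, then one of [ol] (captured as 'word'); then one or more of a literal 'z' (captured).
Unlike `match`, `search` isn't anchored — it looks for the pattern anywhere in the string.
The match spans [2:20] → 'axqxkkvveeyy6x lzz'.
Captured: group 1 = 'kkvveeyy6', group 2 = 'x l', group 3 = 'zz'.

'axqxkkvveeyy6x lzz'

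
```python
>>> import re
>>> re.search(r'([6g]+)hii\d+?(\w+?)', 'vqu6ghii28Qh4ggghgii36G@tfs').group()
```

Pattern: one or more of one of [6g] (captured); then the literal 'hii', then one or more of a digit (lazy); then one or more of a word character (lazy) (captured).
Lazy quantifiers expand one character at a time until the remainder of the pattern can match.
`re.search` scans for the first position where the pattern succeeds.
The match spans [3:10] → '6ghii28'.
Captured: group 1 = '6g', group 2 = '8'.

'6ghii28'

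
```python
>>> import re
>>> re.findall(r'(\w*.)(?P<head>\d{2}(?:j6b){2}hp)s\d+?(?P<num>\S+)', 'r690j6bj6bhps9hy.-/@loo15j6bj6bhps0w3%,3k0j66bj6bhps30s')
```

This matches zero or more of a word character, then any character (captured); then exactly 2 of a digit, then the literal 'j6b' repeated 2 times, then the literal 'hp' (captured as 'head'); then a literal 's', then one or more of a digit (lazy); then one or more of a non-whitespace character (captured as 'num').
Matches: at [0:55] match 'r690j6bj6bhps9hy.-/@loo15j6bj6bhps0w3%,3k0j66bj6bhps30s', groups = ('r6', '90j6bj6bhp', 'hy.-/@loo15j6bj6bhps0w3%,3k0j66bj6bhps30s').
3 groups means the one result is a tuple of 3 captured strings — 1 here.

[('r6', '90j6bj6bhp', 'hy.-/@loo15j6bj6bhps0w3%,3k0j66bj6bhps30s')]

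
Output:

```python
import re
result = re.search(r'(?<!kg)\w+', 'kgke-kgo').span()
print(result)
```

(0, 4)

The negative lookaround is zero-width — it rules out positions where the adjacent text would match, without consuming anything.
`search` walks the string left to right and returns the first match it finds.
The match spans [0:4] → 'kgke'.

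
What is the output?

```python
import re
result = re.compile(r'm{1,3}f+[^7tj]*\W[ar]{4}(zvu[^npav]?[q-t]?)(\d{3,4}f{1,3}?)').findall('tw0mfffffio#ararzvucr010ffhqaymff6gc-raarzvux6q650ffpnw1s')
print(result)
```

[('zvucr', '010f')]

Because the quantifier is non-greedy, it stops expanding at the earliest point where the rest of the pattern can succeed.
`findall` packs the 2 group values into a tuple for every match.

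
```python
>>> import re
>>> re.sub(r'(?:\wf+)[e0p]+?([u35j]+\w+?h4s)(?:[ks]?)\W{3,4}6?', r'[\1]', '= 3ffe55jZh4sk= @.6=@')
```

'= [55jZh4s]=@'

Pattern: a word character, then one or more of a literal 'f' (non-capturing group); then one or more of one of [e0p] (lazy); then one or more of one of [u35j], then one or more of a word character (lazy), then the literal 'h4s' (captured); then optionally one of [ks] (non-capturing group); then 3 to 4 of a non-word character, then optionally the literal '6'.
Each match is replaced using the text its own group 1 captured.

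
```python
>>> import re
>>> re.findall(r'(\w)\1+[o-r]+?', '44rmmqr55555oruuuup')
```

['4', 'm', '5', 'u']

The backreference `\1` re-matches whatever the first group consumed, character for character.
Walking the string: at [0:3] match '44r', group 1 = '4'; at [3:6] match 'mmq', group 1 = 'm'; at [7:13] match '55555o', group 1 = '5'; at [14:19] match 'uuuup', group 1 = 'u'.
One capturing group, so `findall` returns just the captured substring from each match — 4 in all.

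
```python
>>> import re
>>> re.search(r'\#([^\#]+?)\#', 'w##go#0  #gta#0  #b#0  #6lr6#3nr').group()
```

'#go#'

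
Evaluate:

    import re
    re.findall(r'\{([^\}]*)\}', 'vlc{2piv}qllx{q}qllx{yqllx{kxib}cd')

Scanning left to right: at [3:9] match '{2piv}', group 1 = '2piv'; at [13:16] match '{q}', group 1 = 'q'; at [20:32] match '{yqllx{kxib}', group 1 = 'yqllx{kxib'.
With a single group, `findall` returns only what that group captured — 3 items.

['2piv', 'q', 'yqllx{kxib']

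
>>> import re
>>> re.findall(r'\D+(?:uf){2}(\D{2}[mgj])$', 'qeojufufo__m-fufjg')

[]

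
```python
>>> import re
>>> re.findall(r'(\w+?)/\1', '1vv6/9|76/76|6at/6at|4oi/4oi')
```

['76', '6at', '4oi']

After group 1 captures some text, `\1` only succeeds where that same text appears again.
Walking the string: at [7:12] match '76/76', group 1 = '76'; at [13:20] match '6at/6at', group 1 = '6at'; at [21:28] match '4oi/4oi', group 1 = '4oi'.
With a single group, `findall` returns only what that group captured — 3 items.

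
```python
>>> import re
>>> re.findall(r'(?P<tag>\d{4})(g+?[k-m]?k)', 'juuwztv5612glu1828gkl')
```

[('1828', 'gk')]

Multiple groups make `findall` return tuples — one 2-tuple for the one match.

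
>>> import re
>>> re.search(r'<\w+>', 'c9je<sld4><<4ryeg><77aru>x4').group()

'<sld4>'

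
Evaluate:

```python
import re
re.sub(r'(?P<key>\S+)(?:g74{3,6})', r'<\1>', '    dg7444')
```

Each match is replaced using the text its own group 1 captured.

'    <d>'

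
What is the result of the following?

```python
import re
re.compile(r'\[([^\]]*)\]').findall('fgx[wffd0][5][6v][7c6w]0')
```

['wffd0', '5', '6v', '7c6w']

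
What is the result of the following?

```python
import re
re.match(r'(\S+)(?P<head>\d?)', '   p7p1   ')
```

The pattern matches one or more of a non-whitespace character (captured); then optionally a digit (captured as 'head').
`match` is anchored at position 0; if the pattern doesn't fit there, it returns None.
Here the string doesn't start with a match, so the call returns None.

None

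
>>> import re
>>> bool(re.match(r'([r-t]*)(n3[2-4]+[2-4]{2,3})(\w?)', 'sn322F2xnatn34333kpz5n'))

False

Pattern: zero or more of a character in [r-t] (captured); then the literal 'n3', then one or more of a character in [2-4], then 2 to 3 of a character in [2-4] (captured); then optionally a word character (captured).
`match` is anchored at position 0; if the pattern doesn't fit there, it returns None.
Here the pattern fails at index 0, so the call returns None, and `bool(None)` is False.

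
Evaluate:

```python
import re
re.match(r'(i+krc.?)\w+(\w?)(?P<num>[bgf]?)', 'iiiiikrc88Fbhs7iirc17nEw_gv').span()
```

The pattern matches one or more of a literal 'i', then the literal 'krc', then optionally any character (captured); then one or more of a word character; then optionally a word character (captured); then optionally one of [bgf] (captured as 'num').
`re.match` won't scan ahead — the pattern has to work from the very first character.
The match spans [0:27] → 'iiiiikrc88Fbhs7iirc17nEw_gv'.
Captured: group 1 = 'iiiiikrc8', group 2 = '', group 3 = ''.

(0, 27)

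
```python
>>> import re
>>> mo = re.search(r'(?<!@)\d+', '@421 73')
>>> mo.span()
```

(2, 4)

`(?!…)`/`(?<!…)` only lets a position through if the neighbouring text does NOT match; no characters are consumed.
Unlike `match`, `search` isn't anchored — it looks for the pattern anywhere in the string.
The match spans [2:4] → '21'.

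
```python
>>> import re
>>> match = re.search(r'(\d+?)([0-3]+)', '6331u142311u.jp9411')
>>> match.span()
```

This matches one or more of a digit (lazy) (captured); then one or more of a character in [0-3] (captured).
Unlike `match`, `search` isn't anchored — it looks for the pattern anywhere in the string.
The match spans [0:4] → '6331'.
Captured: group 1 = '6', group 2 = '331'.

(0, 4)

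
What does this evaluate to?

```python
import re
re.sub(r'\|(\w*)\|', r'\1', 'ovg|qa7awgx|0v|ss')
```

'ovgqa7awgx0v|ss'

The replacement refers to a captured group, so each match is rewritten using its own captured text.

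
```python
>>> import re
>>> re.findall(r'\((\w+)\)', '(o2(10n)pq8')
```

Matches: at [3:8] match '(10n)', group 1 = '10n'.
One capturing group, so `findall` returns just the captured substring from the one match — 1 in all.

['10n']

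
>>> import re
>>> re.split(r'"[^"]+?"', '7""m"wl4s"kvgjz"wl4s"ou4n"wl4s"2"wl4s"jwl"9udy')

Matches to split on: at [2:5] → '"m"'; at [9:16] → '"kvgjz"'; at [20:26] → '"ou4n"'; at [30:33] → '"2"'; at [37:42] → '"jwl"'.
Each match becomes a cut point; 6 segments remain.

['7"', 'wl4s', 'wl4s', 'wl4s', 'wl4s', '9udy']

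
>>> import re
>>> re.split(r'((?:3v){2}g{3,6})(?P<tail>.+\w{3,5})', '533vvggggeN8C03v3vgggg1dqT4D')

['533vvggggeN8C0', '3v3vgggg', '1dqT4D', '']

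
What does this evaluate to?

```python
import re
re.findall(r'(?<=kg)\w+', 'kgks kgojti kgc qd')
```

['ks', 'ojti', 'c']

Because the assertion is zero-width, the text it checks is not consumed and won't appear in the result.
Walking the string: at [2:4] → 'ks'; at [7:11] → 'ojti'; at [14:15] → 'c'.
`findall` yields the raw match text (3 of them) because the pattern has no groups.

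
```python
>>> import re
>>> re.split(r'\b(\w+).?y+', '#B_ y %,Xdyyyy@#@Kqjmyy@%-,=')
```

['#', 'B_', ' %,', 'Xdyyy', '@#@', 'Kqjmy', '@%-,=']

This matches a word boundary (`\b`, zero-width); then one or more of a word character (captured); then optionally any character, then one or more of the literal 'y'.
Matches to split on: at [1:5] → 'B_ y'; at [8:14] → 'Xdyyyy'; at [17:23] → 'Kqjmyy'.
`re.split` interleaves the captured-group text with the surrounding fragments.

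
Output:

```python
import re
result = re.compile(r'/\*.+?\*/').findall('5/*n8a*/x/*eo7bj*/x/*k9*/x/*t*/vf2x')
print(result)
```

['/*n8a*/', '/*eo7bj*/', '/*k9*/', '/*t*/']

Scanning left to right: at [1:8] → '/*n8a*/'; at [9:18] → '/*eo7bj*/'; at [19:25] → '/*k9*/'; at [26:31] → '/*t*/'.
With no groups in the pattern, `findall` gives back each whole match — 4 here.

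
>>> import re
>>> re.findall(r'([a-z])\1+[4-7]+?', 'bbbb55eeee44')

['b', 'e']

`\1` has to match the exact text group 1 already captured.
Walking the string: at [0:5] match 'bbbb5', group 1 = 'b'; at [6:11] match 'eeee4', group 1 = 'e'.
`findall` collects group 1 from each match (2 total).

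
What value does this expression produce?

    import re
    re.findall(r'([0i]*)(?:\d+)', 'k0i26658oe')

['0i']

`findall` collects group 1 from the one match (1 total).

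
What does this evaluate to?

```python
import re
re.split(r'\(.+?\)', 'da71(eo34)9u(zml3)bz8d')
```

Lazy quantifiers expand one character at a time until the remainder of the pattern can match.
Splitting on the pattern gives 3 pieces.

['da71', '9u', 'bz8d']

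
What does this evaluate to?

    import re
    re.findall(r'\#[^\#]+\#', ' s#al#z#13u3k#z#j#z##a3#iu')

Matches: at [2:6] → '#al#'; at [7:14] → '#13u3k#'; at [15:18] → '#j#'; at [20:24] → '#a3#'.
With no groups in the pattern, `findall` gives back each whole match — 4 here.

['#al#', '#13u3k#', '#j#', '#a3#']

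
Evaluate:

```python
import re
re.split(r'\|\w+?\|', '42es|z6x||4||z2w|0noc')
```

Matches to split on: at [4:9] → '|z6x|'; at [9:12] → '|4|'; at [12:17] → '|z2w|'.
The string is cut at each match, leaving 4 pieces.

['42es', '', '', '0noc']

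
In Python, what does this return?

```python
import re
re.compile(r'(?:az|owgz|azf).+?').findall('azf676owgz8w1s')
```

['azf', 'owgz8']

The regex engine tests alternatives in the order written; an earlier branch that matches wins even if a later one would match more.
Matches: at [0:3] → 'azf'; at [6:11] → 'owgz8'.
No capturing groups, so `findall` returns the 2 full match strings.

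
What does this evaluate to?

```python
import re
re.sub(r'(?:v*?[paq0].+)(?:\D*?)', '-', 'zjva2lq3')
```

Pattern: zero or more of the literal 'v' (lazy), then one of [paq0], then one or more of any character (non-capturing group); then zero or more of a non-digit (lazy) (non-capturing group).
Every occurrence is swapped for '-'.

'zj-'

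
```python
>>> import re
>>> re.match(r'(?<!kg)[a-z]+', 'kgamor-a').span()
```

(0, 6)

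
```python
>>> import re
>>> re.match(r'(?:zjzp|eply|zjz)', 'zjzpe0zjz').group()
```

'zjzp'

`|` is ordered: at each position the engine commits to the first alternative that works.
`match` is anchored at position 0; if the pattern doesn't fit there, it returns None.
The match spans [0:4] → 'zjzp'.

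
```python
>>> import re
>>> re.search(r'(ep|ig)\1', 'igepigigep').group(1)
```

The match spans [4:8] → 'igig'.
Captured: group 1 = 'ig'.

'ig'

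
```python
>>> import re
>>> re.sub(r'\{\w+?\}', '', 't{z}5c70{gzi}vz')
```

't5c70vz'

Matches: at [1:4] → '{z}'; at [8:13] → '{gzi}'.
`sub` substitutes '' at each match site.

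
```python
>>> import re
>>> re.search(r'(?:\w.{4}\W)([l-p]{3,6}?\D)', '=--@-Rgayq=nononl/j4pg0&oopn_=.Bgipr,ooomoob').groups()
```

The match spans [5:15] → 'Rgayq=nono'.
Captured: group 1 = 'nono'.

('nono',)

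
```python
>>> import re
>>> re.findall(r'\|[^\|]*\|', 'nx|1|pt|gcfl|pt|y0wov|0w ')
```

['|1|', '|gcfl|', '|y0wov|']

Walking the string: at [2:5] → '|1|'; at [7:13] → '|gcfl|'; at [15:22] → '|y0wov|'.
Since nothing is captured, `findall` lists the 3 matched substrings directly.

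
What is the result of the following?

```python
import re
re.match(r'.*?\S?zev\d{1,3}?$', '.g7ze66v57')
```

None

`match` is anchored at position 0; if the pattern doesn't fit there, it returns None.
Here the string doesn't start with a match, so the call returns None.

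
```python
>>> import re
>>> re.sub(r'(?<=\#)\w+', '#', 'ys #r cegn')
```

'ys ## cegn'

The `(?=…)`/`(?<=…)` assertion just peeks at neighbouring text; it doesn't advance the match position.
Matches: at [4:5] → 'r'.
`sub` substitutes '#' at each match site.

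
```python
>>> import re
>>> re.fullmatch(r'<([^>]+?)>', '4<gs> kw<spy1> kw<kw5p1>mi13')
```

For `fullmatch`, every character of the input must be accounted for by the pattern.
Here the pattern can't cover the whole string, so the call returns None.

None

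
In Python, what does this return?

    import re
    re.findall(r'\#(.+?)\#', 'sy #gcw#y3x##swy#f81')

['gcw', '#swy']

A non-greedy quantifier consumes as few characters as it can — just enough that the remainder of the pattern still matches from where it stops; whatever follows it matches normally.
Walking the string: at [3:8] match '#gcw#', group 1 = 'gcw'; at [11:17] match '##swy#', group 1 = '#swy'.
One capturing group, so `findall` returns just the captured substring from each match — 2 in all.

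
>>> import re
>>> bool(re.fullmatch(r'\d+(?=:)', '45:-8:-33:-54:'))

False

For `fullmatch`, every character of the input must be accounted for by the pattern.
Here the string isn't matched end-to-end, so the call returns None, and `bool(None)` is False.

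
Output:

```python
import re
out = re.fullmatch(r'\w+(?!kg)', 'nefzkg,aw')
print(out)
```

`fullmatch` succeeds only if the pattern covers the string from start to end.
Here the string isn't matched end-to-end, so the call returns None.

None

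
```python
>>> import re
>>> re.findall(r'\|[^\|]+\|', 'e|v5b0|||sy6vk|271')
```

['|v5b0|', '|sy6vk|']

No capturing groups, so `findall` returns the 2 full match strings.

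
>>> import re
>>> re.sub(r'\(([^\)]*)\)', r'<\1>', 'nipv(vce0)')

Matches: at [4:10] → '(vce0)'.
Each match is replaced using the text its own group 1 captured.

'nipv<vce0>'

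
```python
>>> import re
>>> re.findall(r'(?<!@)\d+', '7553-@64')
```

['7553', '4']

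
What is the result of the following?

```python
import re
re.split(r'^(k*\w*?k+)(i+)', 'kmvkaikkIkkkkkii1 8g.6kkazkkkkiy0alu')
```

Pattern: anchored at the start of the string; then zero or more of the literal 'k', then zero or more of a word character (lazy), then one or more of a literal 'k' (captured); then one or more of a literal 'i' (captured).
Matches to split on: at [0:16] → 'kmvkaikkIkkkkkii'.
With a capturing group present, the delimiter's captured portion is kept in the result list.

['', 'kmvkaikkIkkkkk', 'ii', '1 8g.6kkazkkkkiy0alu']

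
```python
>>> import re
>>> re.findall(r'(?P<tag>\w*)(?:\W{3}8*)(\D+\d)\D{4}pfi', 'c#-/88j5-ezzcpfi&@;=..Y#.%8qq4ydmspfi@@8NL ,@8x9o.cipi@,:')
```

Pattern: zero or more of a word character (captured as 'tag'); then exactly 3 of a non-word character, then zero or more of a literal '8' (non-capturing group); then one or more of a non-digit, then a digit (captured); then exactly 4 of a non-digit, then the literal 'pfi'.
Walking the string: at [22:37] match 'Y#.%8qq4ydmspfi', groups = ('Y', 'qq4').
`findall` packs the 2 group values into a tuple for every match.

[('Y', 'qq4')]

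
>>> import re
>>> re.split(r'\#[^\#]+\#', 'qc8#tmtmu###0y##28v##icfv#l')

['qc8', '#', '', '', 'l']

Matches to split on: at [3:10] → '#tmtmu#'; at [11:15] → '#0y#'; at [15:20] → '#28v#'; at [20:26] → '#icfv#'.
The string is cut at each match, leaving 5 pieces.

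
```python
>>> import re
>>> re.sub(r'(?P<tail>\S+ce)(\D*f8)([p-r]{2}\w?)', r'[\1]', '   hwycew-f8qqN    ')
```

'   [hwyce]    '

The replacement refers to a captured group, so each match is rewritten using its own captured text.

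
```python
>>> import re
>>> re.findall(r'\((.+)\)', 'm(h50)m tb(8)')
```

['h50)m tb(8']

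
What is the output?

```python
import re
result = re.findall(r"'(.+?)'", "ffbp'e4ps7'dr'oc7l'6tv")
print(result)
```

A `+?`/`*?`/`{m,n}?` starts at its minimum and grows only as far as needed for what follows to match.
Walking the string: at [4:11] match "'e4ps7'", group 1 = 'e4ps7'; at [13:19] match "'oc7l'", group 1 = 'oc7l'.
One capturing group, so `findall` returns just the captured substring from each match — 2 in all.

['e4ps7', 'oc7l']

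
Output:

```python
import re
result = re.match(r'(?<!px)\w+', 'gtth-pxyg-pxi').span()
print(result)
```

(0, 4)

The negative lookaround is zero-width — it rules out positions where the adjacent text would match, without consuming anything.
With `match`, the pattern is implicitly anchored at the beginning.
The match spans [0:4] → 'gtth'.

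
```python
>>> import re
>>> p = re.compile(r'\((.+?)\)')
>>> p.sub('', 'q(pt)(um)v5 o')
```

`sub` substitutes '' at each match site.

'qv5 o'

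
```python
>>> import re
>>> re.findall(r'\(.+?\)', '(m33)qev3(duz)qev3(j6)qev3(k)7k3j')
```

A `+?`/`*?`/`{m,n}?` starts at its minimum and grows only as far as needed for what follows to match.
No capturing groups, so `findall` returns the 4 full match strings.

['(m33)', '(duz)', '(j6)', '(k)']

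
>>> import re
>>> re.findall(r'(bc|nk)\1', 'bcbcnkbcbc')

['bc', 'bc']

`\1` is not a pattern — it's the concrete string captured by group 1, re-applied verbatim.
With a single group, `findall` returns only what that group captured — 2 items.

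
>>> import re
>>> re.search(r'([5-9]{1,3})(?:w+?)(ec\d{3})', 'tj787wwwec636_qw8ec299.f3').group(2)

The match spans [2:13] → '787wwwec636'.
Captured: group 1 = '787', group 2 = 'ec636'.

'ec636'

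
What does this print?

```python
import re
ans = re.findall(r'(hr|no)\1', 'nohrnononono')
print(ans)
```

['no', 'no']

`\1` is not a pattern — it's the concrete string captured by group 1, re-applied verbatim.
Because there's exactly one group, `findall` drops the full match and keeps group 1 from each hit.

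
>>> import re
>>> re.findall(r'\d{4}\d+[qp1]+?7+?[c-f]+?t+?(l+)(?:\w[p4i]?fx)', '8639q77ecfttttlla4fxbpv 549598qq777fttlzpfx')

['l']

One capturing group, so `findall` returns just the captured substring from the one match — 1 in all.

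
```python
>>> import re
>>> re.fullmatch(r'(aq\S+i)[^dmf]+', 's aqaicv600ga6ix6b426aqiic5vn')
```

None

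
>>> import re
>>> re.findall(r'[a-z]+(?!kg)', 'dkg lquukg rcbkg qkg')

['dkg', 'lquukg', 'rcbkg', 'qkg']

`(?!…)`/`(?<!…)` only lets a position through if the neighbouring text does NOT match; no characters are consumed.
No capturing groups, so `findall` returns the 4 full match strings.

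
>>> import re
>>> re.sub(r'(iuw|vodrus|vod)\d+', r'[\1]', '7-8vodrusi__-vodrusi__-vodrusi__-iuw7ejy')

'7-8vodrusi__-vodrusi__-vodrusi__-[iuw]ejy'

Matches: at [33:37] → 'iuw7'.
Each match is replaced using the text its own group 1 captured.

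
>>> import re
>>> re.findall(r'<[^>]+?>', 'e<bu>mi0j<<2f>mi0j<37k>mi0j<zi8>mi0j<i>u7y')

Since nothing is captured, `findall` lists the 5 matched substrings directly.

['<bu>', '<<2f>', '<37k>', '<zi8>', '<i>']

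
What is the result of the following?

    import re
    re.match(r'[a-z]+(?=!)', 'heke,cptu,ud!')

With `match`, the pattern is implicitly anchored at the beginning.
Here the pattern fails at index 0, so the call returns None.

None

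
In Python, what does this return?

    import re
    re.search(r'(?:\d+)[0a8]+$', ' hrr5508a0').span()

The pattern matches one or more of a digit (non-capturing group); then one or more of one of [0a8]; then anchored at the end.
`re.search` tries every starting position until one works.
The match spans [4:10] → '5508a0'.

(4, 10)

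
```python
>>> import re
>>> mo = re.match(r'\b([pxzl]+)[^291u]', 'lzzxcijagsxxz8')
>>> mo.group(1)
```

'lzzx'

The match spans [0:5] → 'lzzxc'.
Captured: group 1 = 'lzzx'.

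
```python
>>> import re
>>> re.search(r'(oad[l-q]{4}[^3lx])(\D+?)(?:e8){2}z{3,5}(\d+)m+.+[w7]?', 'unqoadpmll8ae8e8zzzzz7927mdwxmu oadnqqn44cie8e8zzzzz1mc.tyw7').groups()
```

('oadpmll8', 'a', '7927')

The pattern matches the literal 'oad', then exactly 4 of a character in [l-q], then any character except [3lx] (captured); then one or more of a non-digit (lazy) (captured); then the literal 'e8' repeated 2 times, then 3 to 5 of a literal 'z'; then one or more of a digit (captured); then one or more of the literal 'm', then one or more of any character, then optionally one of [w7].
Unlike `match`, `search` isn't anchored — it looks for the pattern anywhere in the string.
The match spans [3:60] → 'oadpmll8ae8e8zzzzz7927mdwxmu oadnqqn44cie8e8zzzzz1mc.tyw7'.
Captured: group 1 = 'oadpmll8', group 2 = 'a', group 3 = '7927'.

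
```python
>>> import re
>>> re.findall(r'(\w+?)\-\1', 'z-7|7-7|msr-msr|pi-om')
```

['7', 'msr']

A backreference is literal: `\1` must see the identical characters the first group matched.
Walking the string: at [4:7] match '7-7', group 1 = '7'; at [8:15] match 'msr-msr', group 1 = 'msr'.
One capturing group, so `findall` returns just the captured substring from each match — 2 in all.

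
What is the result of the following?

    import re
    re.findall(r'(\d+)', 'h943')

['943']

Pattern: one or more of a digit (captured).
Scanning left to right: at [1:4] match '943', group 1 = '943'.
Because there's exactly one group, `findall` drops the full match and keeps group 1 from the one hit.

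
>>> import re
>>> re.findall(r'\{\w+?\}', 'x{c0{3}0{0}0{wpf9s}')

Walking the string: at [4:7] → '{3}'; at [8:11] → '{0}'; at [12:19] → '{wpf9s}'.
No capturing groups, so `findall` returns the 3 full match strings.

['{3}', '{0}', '{wpf9s}']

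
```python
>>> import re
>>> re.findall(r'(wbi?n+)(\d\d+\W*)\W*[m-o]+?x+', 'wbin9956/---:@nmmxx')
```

[('wbin', '9956/---:@')]

Pattern: the literal 'wb', then optionally the literal 'i', then one or more of a literal 'n' (captured); then a digit, then one or more of a digit, then zero or more of a non-word character (captured); then zero or more of a non-word character, then one or more of a character in [m-o] (lazy); then one or more of a literal 'x'.
Matches: at [0:19] match 'wbin9956/---:@nmmxx', groups = ('wbin', '9956/---:@').
2 groups means the one result is a tuple of 2 captured strings — 1 here.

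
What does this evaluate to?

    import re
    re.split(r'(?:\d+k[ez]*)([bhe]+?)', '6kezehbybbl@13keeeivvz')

['', 'h', 'bybbl@', 'e', 'ivvz']

The pattern matches one or more of a digit, then a literal 'k', then zero or more of one of [ez] (non-capturing group); then one or more of one of [bhe] (lazy) (captured).
The `?` after the quantifier makes it lazy — it takes as little as possible before letting the rest of the pattern try.
Matches to split on: at [0:6] → '6kezeh'; at [12:18] → '13keee'.
`re.split` interleaves the captured-group text with the surrounding fragments.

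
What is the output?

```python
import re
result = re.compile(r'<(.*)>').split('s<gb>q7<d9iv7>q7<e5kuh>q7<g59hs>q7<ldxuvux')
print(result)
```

['s', 'gb>q7<d9iv7>q7<e5kuh>q7<g59hs', 'q7<ldxuvux']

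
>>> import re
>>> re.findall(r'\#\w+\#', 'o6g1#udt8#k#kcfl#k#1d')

['#udt8#', '#kcfl#']

`findall` yields the raw match text (2 of them) because the pattern has no groups.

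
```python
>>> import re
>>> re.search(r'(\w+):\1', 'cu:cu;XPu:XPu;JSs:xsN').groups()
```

('cu',)

The match spans [0:5] → 'cu:cu'.
Captured: group 1 = 'cu'.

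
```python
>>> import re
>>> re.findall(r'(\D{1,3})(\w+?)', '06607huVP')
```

This matches 1 to 3 of a non-digit (captured); then one or more of a word character (lazy) (captured).
2 groups means the one result is a tuple of 2 captured strings — 1 here.

[('huV', 'P')]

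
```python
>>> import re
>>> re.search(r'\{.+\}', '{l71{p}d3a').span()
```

`re.search` scans for the first position where the pattern succeeds.
The match spans [0:7] → '{l71{p}'.

(0, 7)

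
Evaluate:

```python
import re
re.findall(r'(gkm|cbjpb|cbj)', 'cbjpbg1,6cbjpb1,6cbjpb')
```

['cbjpb', 'cbjpb', 'cbjpb']

Branches in `(...|...)` are attempted left-to-right; the first branch that allows the whole pattern to succeed is taken.
`findall` collects group 1 from each match (3 total).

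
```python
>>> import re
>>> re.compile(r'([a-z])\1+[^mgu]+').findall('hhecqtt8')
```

['h']

After group 1 captures some text, `\1` only succeeds where that same text appears again.
Walking the string: at [0:8] match 'hhecqtt8', group 1 = 'h'.
Because there's exactly one group, `findall` drops the full match and keeps group 1 from the one hit.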